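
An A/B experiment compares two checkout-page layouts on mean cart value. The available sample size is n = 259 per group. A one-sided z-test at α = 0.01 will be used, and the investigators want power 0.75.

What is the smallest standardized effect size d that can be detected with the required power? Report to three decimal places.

Required noncentrality: δ = z_{0.01} + z_{0.25} = 2.326 + 0.674 = 3.001.
δ = d·√(n/2) ⇒ d = δ/√(n/2) = 3.001/√(259/2) = 0.2637.

d ≈ 0.264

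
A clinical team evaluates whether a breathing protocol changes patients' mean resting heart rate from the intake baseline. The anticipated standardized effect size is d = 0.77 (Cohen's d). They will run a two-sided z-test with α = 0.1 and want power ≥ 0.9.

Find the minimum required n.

For power 0.9 need Φ(δ − z_{0.05}) = 0.9, so δ = z_{0.05} + z_{0.10} = 1.645 + 1.282 = 2.926.
(For δ > 0 the lower-tail rejection region contributes negligibly to power, so the one-term inversion is standard.)
δ = d·√n ⇒ n = (δ/d)² = (2.926 / 0.77)² = 14.44.
Rounding up, n = 15.

n = 15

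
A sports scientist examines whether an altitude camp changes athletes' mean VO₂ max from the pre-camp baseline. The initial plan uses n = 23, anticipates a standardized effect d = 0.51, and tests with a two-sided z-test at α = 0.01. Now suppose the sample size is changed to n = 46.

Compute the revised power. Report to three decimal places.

Power ≈ 0.811

With n = 46: δ = d·√n = 0.51 × √46 = 3.4590. Critical value z_{0.005} = 2.576.
Revised power = Φ(δ − 2.576) + Φ(−δ − 2.576) = Φ(0.883) + Φ(-6.035) = 0.8114 + 0.0000 = 0.8114.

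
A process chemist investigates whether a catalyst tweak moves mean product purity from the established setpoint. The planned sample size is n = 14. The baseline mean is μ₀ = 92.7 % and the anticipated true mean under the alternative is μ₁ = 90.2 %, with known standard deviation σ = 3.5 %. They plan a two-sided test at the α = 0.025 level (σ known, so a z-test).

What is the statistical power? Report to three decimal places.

Power ≈ 0.667

Standardized effect: d = |μ₁ − μ₀| / σ = |90.2 − 92.7| / 3.5 = 0.7143
Noncentrality parameter: δ = d·√n = 0.7143 × √14 = 2.6726
Critical value for a two-sided test at α = 0.025: z_{α/2} = 2.241.
Power = Φ(δ − 2.241) + Φ(−δ − 2.241) = Φ(0.431) + Φ(-4.914) = 0.6668 + 0.0000 = 0.6668.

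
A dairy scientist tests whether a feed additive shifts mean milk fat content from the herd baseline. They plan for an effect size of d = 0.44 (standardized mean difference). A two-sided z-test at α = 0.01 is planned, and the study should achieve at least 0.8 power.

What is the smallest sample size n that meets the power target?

n = 61

Set Φ(δ − 2.576) = 0.8; then δ − 2.576 = Φ⁻¹(0.8) = 0.842, giving δ = 3.417.
(The Φ(−δ − z_{α/2}) term is vanishingly small for δ > 0 and is dropped in the standard sample-size formula.)
δ = d·√n ⇒ n = (δ/d)² = (3.417 / 0.44)² = 60.33.
Round up to the next whole unit.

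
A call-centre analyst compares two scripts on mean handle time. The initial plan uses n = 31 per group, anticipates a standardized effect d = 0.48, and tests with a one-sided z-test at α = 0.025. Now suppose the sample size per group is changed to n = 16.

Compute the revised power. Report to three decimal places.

With n = 16 per group: δ = d·√(n/2) = 0.48 × √(16/2) = 1.3576. Critical value z_{0.025} = 1.960.
Revised power = P(Z > 1.960 − δ) = Φ(-0.602) = 0.2735.

Power ≈ 0.273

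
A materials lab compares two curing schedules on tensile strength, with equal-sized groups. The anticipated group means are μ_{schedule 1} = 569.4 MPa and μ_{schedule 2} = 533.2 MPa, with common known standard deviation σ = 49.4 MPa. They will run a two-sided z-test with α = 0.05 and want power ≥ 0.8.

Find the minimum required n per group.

Standardized effect: d = |μ_{schedule 1} − μ_{schedule 2}| / σ = |569.4 − 533.2| / 49.4 = 0.7328
Set Φ(δ − 1.960) = 0.8; then δ − 1.960 = Φ⁻¹(0.8) = 0.842, giving δ = 2.802.
(Ignoring the negligible lower-tail rejection probability gives the usual closed-form inversion.)
δ = d·√(n/2) ⇒ n = 2(δ/d)² = 2 × (2.802 / 0.7328)² = 29.23.
Rounding up, n = 30 per group.

n = 30 per group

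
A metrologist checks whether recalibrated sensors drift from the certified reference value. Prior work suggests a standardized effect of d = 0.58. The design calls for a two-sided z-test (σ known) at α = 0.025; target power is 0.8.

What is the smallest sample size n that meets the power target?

n = 29

Set Φ(δ − 2.241) = 0.8; then δ − 2.241 = Φ⁻¹(0.8) = 0.842, giving δ = 3.083.
(The Φ(−δ − z_{α/2}) term is vanishingly small for δ > 0 and is dropped in the standard sample-size formula.)
δ = d·√n ⇒ n = (δ/d)² = (3.083 / 0.58)² = 28.26.
Rounding up, n = 29.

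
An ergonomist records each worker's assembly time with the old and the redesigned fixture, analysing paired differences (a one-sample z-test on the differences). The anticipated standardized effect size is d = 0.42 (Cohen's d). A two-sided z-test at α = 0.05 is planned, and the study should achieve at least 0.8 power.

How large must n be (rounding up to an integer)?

Set Φ(δ − 1.960) = 0.8; then δ − 1.960 = Φ⁻¹(0.8) = 0.842, giving δ = 2.802.
(Ignoring the negligible lower-tail rejection probability gives the usual closed-form inversion.)
δ = d·√n ⇒ n = (δ/d)² = (2.802 / 0.42)² = 44.49.
Rounding up, n = 45.

n = 45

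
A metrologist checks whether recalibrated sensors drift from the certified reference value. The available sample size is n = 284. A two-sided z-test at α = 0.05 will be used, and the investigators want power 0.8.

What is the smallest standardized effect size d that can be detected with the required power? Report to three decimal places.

d ≈ 0.166

Required noncentrality: δ = z_{0.025} + z_{0.20} = 1.960 + 0.842 = 2.802.
(The second rejection-region term Φ(−δ − z_{α/2}) is negligible and dropped.)
δ = d·√n ⇒ d = δ/√n = 2.802/√284 = 0.1662.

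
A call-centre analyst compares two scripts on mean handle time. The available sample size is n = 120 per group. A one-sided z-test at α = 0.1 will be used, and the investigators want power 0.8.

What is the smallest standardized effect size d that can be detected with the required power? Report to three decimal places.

Required noncentrality: δ = z_{0.1} + z_{0.20} = 1.282 + 0.842 = 2.123.
δ = d·√(n/2) ⇒ d = δ/√(n/2) = 2.123/√(120/2) = 0.2741.

d ≈ 0.274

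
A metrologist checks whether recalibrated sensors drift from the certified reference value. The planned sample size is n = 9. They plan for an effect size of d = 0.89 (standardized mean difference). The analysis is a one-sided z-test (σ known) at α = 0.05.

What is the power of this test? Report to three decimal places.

Noncentrality parameter: δ = d·√n = 0.89 × √9 = 2.6700
Critical value for a one-sided test at α = 0.05: z_α = 1.645.
Power = Φ(δ − 1.645) = Φ(1.025) = 0.8474.

Power ≈ 0.847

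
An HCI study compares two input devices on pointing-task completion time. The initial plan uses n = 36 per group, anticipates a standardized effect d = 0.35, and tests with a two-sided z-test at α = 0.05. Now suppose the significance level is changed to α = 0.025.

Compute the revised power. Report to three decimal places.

Power ≈ 0.225

δ = d·√(n/2) = 0.35 × √(36/2) = 1.4849 (unchanged). New critical value: z_{0.0125} = 2.241.
Revised power = Φ(δ − 2.241) + Φ(−δ − 2.241) = Φ(-0.756) + Φ(-3.726) = 0.2247 + 0.0001 = 0.2248.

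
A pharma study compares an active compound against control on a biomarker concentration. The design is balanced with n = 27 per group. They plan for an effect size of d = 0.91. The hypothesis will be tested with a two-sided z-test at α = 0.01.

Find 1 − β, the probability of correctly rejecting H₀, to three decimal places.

Power ≈ 0.779

Noncentrality parameter: δ = d·√(n/2) = 0.91 × √(27/2) = 3.3436
Two-sided α = 0.01 → critical value z_{0.005} = 2.576.
Power = Φ(δ − 2.576) + Φ(−δ − 2.576) = Φ(0.768) + Φ(-5.919) = 0.7787 + 0.0000 = 0.7787.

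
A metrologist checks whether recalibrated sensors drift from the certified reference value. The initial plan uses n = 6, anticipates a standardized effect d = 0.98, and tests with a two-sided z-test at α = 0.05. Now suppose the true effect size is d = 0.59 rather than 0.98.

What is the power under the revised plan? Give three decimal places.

Power ≈ 0.304

With d = 0.59: δ = d·√n = 0.59 × √6 = 1.4452. Critical value z_{0.025} = 1.960.
Revised power = Φ(δ − 1.960) + Φ(−δ − 1.960) = Φ(-0.515) + Φ(-3.405) = 0.3034 + 0.0003 = 0.3037.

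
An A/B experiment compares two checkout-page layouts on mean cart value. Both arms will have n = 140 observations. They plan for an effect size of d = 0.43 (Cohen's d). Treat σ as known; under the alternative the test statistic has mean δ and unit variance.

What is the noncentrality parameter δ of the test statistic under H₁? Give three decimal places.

δ = d·√(n/2) = 0.43 × √(140/2) = 3.5976

δ ≈ 3.598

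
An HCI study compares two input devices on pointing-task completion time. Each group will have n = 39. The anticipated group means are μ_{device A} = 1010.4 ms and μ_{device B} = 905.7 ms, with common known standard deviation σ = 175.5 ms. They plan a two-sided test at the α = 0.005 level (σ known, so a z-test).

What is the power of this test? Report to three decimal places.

Standardized effect: d = |μ_{device A} − μ_{device B}| / σ = |1010.4 − 905.7| / 175.5 = 0.5966
Noncentrality parameter: δ = d·√(n/2) = 0.5966 × √(39/2) = 2.6344
Critical value for a two-sided test at α = 0.005: z_{α/2} = 2.807.
Power = Φ(δ − 2.807) + Φ(−δ − 2.807) = Φ(-0.173) + Φ(-5.441) = 0.4315 + 0.0000 = 0.4315.

Power ≈ 0.431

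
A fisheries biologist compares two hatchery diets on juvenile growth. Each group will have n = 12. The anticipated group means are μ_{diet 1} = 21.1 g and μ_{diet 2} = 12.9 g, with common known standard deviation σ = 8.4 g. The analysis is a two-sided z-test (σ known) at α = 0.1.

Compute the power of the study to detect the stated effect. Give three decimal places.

Power ≈ 0.772

Standardized effect: d = |μ_{diet 1} − μ_{diet 2}| / σ = |21.1 − 12.9| / 8.4 = 0.9762
Noncentrality parameter: δ = d·√(n/2) = 0.9762 × √(12/2) = 2.3912
Critical value for a two-sided test at α = 0.1: z_{α/2} = 1.645.
Power = Φ(δ − 1.645) + Φ(−δ − 1.645) = Φ(0.746) + Φ(-4.036) = 0.7723 + 0.0000 = 0.7723.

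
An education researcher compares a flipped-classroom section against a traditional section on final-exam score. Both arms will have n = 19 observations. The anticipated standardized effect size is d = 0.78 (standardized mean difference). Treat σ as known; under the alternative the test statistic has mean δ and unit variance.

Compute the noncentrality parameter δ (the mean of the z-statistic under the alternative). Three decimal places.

δ ≈ 2.404

The noncentrality parameter scales effect size by the design's sample-size factor: δ = d·√(n/2) = 0.78 × √(19/2) = 2.4041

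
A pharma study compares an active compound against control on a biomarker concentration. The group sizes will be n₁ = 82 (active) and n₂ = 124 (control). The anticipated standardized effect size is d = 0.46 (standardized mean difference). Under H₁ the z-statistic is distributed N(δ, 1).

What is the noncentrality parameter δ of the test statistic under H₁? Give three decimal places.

δ = d / √(1/n₁ + 1/n₂) = 0.46 / √(1/82 + 1/124) = 3.2318

δ ≈ 3.232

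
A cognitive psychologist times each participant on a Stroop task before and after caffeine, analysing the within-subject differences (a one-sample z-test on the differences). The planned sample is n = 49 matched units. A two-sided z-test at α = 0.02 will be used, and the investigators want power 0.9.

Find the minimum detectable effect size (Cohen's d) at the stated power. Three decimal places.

Required noncentrality: δ = z_{0.01} + z_{0.10} = 2.326 + 1.282 = 3.608.
(The second rejection-region term Φ(−δ − z_{α/2}) is negligible and dropped.)
δ = d·√n ⇒ d = δ/√n = 3.608/√49 = 0.5154.

d ≈ 0.515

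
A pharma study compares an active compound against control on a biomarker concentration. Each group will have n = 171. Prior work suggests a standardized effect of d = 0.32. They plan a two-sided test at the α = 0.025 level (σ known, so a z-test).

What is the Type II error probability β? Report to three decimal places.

Noncentrality parameter: δ = d·√(n/2) = 0.32 × √(171/2) = 2.9589
Two-sided α = 0.025 → critical value z_{0.0125} = 2.241.
Power = Φ(δ − 2.241) + Φ(−δ − 2.241) = Φ(0.718) + Φ(-5.200) = 0.7635 + 0.0000 = 0.7635.
Type II error: β = 1 − power = 1 − 0.7635 = 0.2365.

β ≈ 0.237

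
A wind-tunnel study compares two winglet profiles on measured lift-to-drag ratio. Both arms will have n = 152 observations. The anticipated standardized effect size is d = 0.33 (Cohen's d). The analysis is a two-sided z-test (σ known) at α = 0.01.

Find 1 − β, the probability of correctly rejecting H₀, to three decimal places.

Noncentrality parameter: δ = d·√(n/2) = 0.33 × √(152/2) = 2.8769
Two-sided α = 0.01 → critical value z_{0.005} = 2.576.
Power = Φ(δ − 2.576) + Φ(−δ − 2.576) = Φ(0.301) + Φ(-5.453) = 0.6183 + 0.0000 = 0.6183.

Power ≈ 0.618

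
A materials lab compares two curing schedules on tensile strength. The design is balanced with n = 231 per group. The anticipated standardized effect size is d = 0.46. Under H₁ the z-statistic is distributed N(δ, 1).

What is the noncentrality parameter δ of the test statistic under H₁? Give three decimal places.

The noncentrality parameter scales effect size by the design's sample-size factor: δ = d·√(n/2) = 0.46 × √(231/2) = 4.9437

δ ≈ 4.944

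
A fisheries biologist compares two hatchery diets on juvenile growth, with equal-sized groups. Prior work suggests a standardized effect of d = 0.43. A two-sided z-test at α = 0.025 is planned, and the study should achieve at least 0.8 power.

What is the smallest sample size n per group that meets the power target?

Set Φ(δ − 2.241) = 0.8; then δ − 2.241 = Φ⁻¹(0.8) = 0.842, giving δ = 3.083.
(The Φ(−δ − z_{α/2}) term is vanishingly small for δ > 0 and is dropped in the standard sample-size formula.)
δ = d·√(n/2) ⇒ n = 2(δ/d)² = 2 × (3.083 / 0.43)² = 102.81.
Round up to the next whole unit.

n = 103 per group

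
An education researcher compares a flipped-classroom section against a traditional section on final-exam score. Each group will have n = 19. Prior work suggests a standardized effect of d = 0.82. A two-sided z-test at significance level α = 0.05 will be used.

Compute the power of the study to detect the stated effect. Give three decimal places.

Noncentrality parameter: δ = d·√(n/2) = 0.82 × √(19/2) = 2.5274
Two-sided α = 0.05 → critical value z_{0.025} = 1.960.
Power = Φ(δ − 1.960) + Φ(−δ − 1.960) = Φ(0.567) + Φ(-4.487) = 0.7148 + 0.0000 = 0.7148.

Power ≈ 0.715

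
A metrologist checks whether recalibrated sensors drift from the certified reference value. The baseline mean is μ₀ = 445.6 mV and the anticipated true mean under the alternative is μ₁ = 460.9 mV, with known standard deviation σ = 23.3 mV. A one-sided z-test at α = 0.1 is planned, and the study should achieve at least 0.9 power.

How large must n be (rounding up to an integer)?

n = 16

Standardized effect: d = |μ₁ − μ₀| / σ = |460.9 − 445.6| / 23.3 = 0.6567
Set Φ(δ − 1.282) = 0.9; then δ − 1.282 = Φ⁻¹(0.9) = 1.282, giving δ = 2.563.
δ = d·√n ⇒ n = (δ/d)² = (2.563 / 0.6567)² = 15.24.
Round up to the next whole unit.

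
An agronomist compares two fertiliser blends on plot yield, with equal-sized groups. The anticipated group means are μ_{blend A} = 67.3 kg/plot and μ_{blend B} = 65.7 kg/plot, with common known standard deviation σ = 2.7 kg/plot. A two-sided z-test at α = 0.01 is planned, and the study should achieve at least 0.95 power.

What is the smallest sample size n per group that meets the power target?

Standardized effect: d = |μ_{blend A} − μ_{blend B}| / σ = |67.3 − 65.7| / 2.7 = 0.5926
Set Φ(δ − 2.576) = 0.95; then δ − 2.576 = Φ⁻¹(0.95) = 1.645, giving δ = 4.221.
(The Φ(−δ − z_{α/2}) term is vanishingly small for δ > 0 and is dropped in the standard sample-size formula.)
δ = d·√(n/2) ⇒ n = 2(δ/d)² = 2 × (4.221 / 0.5926)² = 101.46.
Round up to the next whole unit.

n = 102 per group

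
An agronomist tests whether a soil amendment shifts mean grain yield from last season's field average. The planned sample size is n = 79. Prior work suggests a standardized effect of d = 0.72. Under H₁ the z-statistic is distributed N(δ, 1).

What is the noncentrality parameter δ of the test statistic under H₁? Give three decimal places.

The noncentrality parameter scales effect size by the design's sample-size factor: δ = d·√n = 0.72 × √79 = 6.3995

δ ≈ 6.399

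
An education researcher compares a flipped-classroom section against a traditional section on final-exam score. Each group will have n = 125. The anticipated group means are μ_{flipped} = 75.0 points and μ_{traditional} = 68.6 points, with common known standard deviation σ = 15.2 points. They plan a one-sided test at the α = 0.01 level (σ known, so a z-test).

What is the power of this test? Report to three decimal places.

Power ≈ 0.842

Standardized effect: d = |μ_{flipped} − μ_{traditional}| / σ = |75.0 − 68.6| / 15.2 = 0.4211
Noncentrality parameter: δ = d·√(n/2) = 0.4211 × √(125/2) = 3.3287
One-sided α = 0.01 → critical value z_{0.01} = 2.326.
Power = P(Z > 2.326 − δ) = Φ(1.002) = 0.8419.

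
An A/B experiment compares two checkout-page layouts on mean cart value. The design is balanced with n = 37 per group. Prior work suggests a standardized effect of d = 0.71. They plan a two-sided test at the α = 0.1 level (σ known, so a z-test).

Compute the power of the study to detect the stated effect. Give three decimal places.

Power ≈ 0.921

Noncentrality parameter: δ = d·√(n/2) = 0.71 × √(37/2) = 3.0538
Two-sided α = 0.1 → critical value z_{0.05} = 1.645.
Power = Φ(δ − 1.645) + Φ(−δ − 1.645) = Φ(1.409) + Φ(-4.699) = 0.9206 + 0.0000 = 0.9206.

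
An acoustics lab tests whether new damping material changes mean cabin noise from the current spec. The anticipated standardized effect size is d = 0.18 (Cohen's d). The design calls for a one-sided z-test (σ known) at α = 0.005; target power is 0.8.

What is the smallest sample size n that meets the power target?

n = 361

For power 0.8 need Φ(δ − z_{0.005}) = 0.8, so δ = z_{0.005} + z_{0.20} = 2.576 + 0.842 = 3.417.
δ = d·√n ⇒ n = (δ/d)² = (3.417 / 0.18)² = 360.46.
Round up to the next whole unit.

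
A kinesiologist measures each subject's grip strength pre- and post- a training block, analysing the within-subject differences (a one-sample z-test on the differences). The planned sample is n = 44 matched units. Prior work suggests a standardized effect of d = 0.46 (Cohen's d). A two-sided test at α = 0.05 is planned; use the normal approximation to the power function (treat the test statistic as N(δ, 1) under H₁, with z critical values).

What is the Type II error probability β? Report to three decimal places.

β ≈ 0.138

Noncentrality parameter: δ = d·√n = 0.46 × √44 = 3.0513
Critical value for a two-sided test at α = 0.05: z_{α/2} = 1.960.
Power = Φ(δ − 1.960) + Φ(−δ − 1.960) = Φ(1.091) + Φ(-5.011) = 0.8624 + 0.0000 = 0.8624.
Type II error: β = 1 − power = 1 − 0.8624 = 0.1376.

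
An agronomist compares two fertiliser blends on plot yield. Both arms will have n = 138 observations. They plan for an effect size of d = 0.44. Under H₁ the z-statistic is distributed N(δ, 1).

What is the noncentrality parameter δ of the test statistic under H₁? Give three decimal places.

The noncentrality parameter scales effect size by the design's sample-size factor: δ = d·√(n/2) = 0.44 × √(138/2) = 3.6549

δ ≈ 3.655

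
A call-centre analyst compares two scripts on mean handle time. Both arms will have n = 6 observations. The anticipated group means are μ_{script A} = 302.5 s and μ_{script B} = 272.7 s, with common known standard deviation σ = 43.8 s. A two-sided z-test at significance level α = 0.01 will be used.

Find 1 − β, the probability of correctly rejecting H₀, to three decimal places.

Standardized effect: d = |μ_{script A} − μ_{script B}| / σ = |302.5 − 272.7| / 43.8 = 0.6804
Noncentrality parameter: δ = d·√(n/2) = 0.6804 × √(6/2) = 1.1784
Two-sided α = 0.01 → critical value z_{0.005} = 2.576.
Power = Φ(δ − 2.576) + Φ(−δ − 2.576) = Φ(-1.397) + Φ(-3.754) = 0.0811 + 0.0001 = 0.0812.

Power ≈ 0.081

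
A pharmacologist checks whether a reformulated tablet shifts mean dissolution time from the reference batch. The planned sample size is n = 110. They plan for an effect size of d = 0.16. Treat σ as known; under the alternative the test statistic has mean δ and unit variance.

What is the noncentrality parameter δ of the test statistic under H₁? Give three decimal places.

δ ≈ 1.678

The noncentrality parameter scales effect size by the design's sample-size factor: δ = d·√n = 0.16 × √110 = 1.6781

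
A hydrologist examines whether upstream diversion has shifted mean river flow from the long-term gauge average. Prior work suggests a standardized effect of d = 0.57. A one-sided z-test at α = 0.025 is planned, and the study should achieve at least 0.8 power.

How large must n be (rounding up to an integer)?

n = 25

For power 0.8 need Φ(δ − z_{0.025}) = 0.8, so δ = z_{0.025} + z_{0.20} = 1.960 + 0.842 = 2.802.
δ = d·√n ⇒ n = (δ/d)² = (2.802 / 0.57)² = 24.16.
Rounding up, n = 25.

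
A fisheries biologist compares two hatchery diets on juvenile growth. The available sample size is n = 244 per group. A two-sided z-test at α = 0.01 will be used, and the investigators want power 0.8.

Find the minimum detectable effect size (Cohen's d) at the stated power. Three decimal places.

d ≈ 0.309

Required noncentrality: δ = z_{0.005} + z_{0.20} = 2.576 + 0.842 = 3.417.
(Lower-tail contribution to power is negligible for δ > 0.)
δ = d·√(n/2) ⇒ d = δ/√(n/2) = 3.417/√(244/2) = 0.3094.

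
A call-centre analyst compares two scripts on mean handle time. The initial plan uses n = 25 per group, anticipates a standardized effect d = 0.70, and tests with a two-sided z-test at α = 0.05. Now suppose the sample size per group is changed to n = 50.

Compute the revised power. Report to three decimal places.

Power ≈ 0.938

With n = 50 per group: δ = d·√(n/2) = 0.70 × √(50/2) = 3.5000. Critical value z_{0.025} = 1.960.
Revised power = Φ(δ − 1.960) + Φ(−δ − 1.960) = Φ(1.540) + Φ(-5.460) = 0.9382 + 0.0000 = 0.9382.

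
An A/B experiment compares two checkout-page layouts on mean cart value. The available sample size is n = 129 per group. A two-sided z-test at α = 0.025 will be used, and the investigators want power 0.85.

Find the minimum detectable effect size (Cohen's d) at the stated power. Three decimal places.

d ≈ 0.408

Required noncentrality: δ = z_{0.0125} + z_{0.15} = 2.241 + 1.036 = 3.278.
(The second rejection-region term Φ(−δ − z_{α/2}) is negligible and dropped.)
δ = d·√(n/2) ⇒ d = δ/√(n/2) = 3.278/√(129/2) = 0.4081.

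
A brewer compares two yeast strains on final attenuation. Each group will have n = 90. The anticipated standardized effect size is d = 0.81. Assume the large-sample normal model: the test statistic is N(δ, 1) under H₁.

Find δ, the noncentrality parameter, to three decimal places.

δ ≈ 5.434

The noncentrality parameter scales effect size by the design's sample-size factor: δ = d·√(n/2) = 0.81 × √(90/2) = 5.4336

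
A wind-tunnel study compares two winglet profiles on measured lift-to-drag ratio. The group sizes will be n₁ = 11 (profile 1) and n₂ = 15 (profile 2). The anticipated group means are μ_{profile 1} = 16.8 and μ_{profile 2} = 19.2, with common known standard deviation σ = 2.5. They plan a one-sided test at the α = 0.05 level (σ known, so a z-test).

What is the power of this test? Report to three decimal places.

Power ≈ 0.780

Standardized effect: d = |μ_{profile 1} − μ_{profile 2}| / σ = |16.8 − 19.2| / 2.5 = 0.9600
Noncentrality parameter: δ = d / √(1/n₁ + 1/n₂) = 0.9600 / √(1/11 + 1/15) = 2.4184
One-sided α = 0.05 → critical value z_{0.05} = 1.645.
Power = Φ(δ − 1.645) = Φ(0.774) = 0.7804.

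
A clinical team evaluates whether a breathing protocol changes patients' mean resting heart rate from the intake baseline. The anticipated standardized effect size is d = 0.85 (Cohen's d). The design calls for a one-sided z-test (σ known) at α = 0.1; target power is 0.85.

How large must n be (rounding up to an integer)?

n = 8

For power 0.85 need Φ(δ − z_{0.1}) = 0.85, so δ = z_{0.1} + z_{0.15} = 1.282 + 1.036 = 2.318.
δ = d·√n ⇒ n = (δ/d)² = (2.318 / 0.85)² = 7.44.
Round up to the next whole unit.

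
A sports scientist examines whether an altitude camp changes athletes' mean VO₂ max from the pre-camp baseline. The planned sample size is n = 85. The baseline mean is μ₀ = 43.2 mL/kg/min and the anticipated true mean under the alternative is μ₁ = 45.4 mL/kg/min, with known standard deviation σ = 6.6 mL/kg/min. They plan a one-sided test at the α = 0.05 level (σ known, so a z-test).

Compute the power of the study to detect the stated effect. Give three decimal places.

Power ≈ 0.923

Standardized effect: d = |μ₁ − μ₀| / σ = |45.4 − 43.2| / 6.6 = 0.3333
Noncentrality parameter: δ = d·√n = 0.3333 × √85 = 3.0732
One-sided α = 0.05 → critical value z_{0.05} = 1.645.
Power = Φ(δ − 1.645) = Φ(1.428) = 0.9234.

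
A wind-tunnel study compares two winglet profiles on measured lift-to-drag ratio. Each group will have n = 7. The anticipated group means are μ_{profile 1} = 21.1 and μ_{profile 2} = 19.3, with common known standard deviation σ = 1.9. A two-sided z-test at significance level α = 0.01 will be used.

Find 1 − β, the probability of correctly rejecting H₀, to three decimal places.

Power ≈ 0.211

Standardized effect: d = |μ_{profile 1} − μ_{profile 2}| / σ = |21.1 − 19.3| / 1.9 = 0.9474
Noncentrality parameter: δ = d·√(n/2) = 0.9474 × √(7/2) = 1.7724
Critical value for a two-sided test at α = 0.01: z_{α/2} = 2.576.
Power = Φ(δ − 2.576) + Φ(−δ − 2.576) = Φ(-0.803) + Φ(-4.348) = 0.2109 + 0.0000 = 0.2109.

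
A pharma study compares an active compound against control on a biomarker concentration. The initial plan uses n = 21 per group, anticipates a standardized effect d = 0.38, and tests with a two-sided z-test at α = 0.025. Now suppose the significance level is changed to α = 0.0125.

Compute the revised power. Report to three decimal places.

Power ≈ 0.103

δ = d·√(n/2) = 0.38 × √(21/2) = 1.2313 (unchanged). New critical value: z_{0.0063} = 2.498.
Revised power = Φ(δ − 2.498) + Φ(−δ − 2.498) = Φ(-1.266) + Φ(-3.729) = 0.1027 + 0.0001 = 0.1028.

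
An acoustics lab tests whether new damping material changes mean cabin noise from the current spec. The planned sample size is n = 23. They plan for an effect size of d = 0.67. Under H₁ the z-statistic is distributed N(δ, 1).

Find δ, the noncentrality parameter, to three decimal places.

δ ≈ 3.213

δ = d·√n = 0.67 × √23 = 3.2132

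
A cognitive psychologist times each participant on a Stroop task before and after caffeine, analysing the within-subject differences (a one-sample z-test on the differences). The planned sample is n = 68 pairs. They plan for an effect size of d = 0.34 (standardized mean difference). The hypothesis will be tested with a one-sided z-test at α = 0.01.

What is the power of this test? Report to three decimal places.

Power ≈ 0.683

Noncentrality parameter: δ = d·√n = 0.34 × √68 = 2.8037
One-sided α = 0.01 → critical value z_{0.01} = 2.326.
Power = P(Z > 2.326 − δ) = Φ(0.477) = 0.6834.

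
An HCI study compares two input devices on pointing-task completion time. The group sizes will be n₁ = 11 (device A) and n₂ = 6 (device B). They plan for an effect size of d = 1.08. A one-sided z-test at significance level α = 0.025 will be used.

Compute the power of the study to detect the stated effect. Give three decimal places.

Power ≈ 0.567

Noncentrality parameter: δ = d / √(1/n₁ + 1/n₂) = 1.08 / √(1/11 + 1/6) = 2.1280
One-sided α = 0.025 → critical value z_{0.025} = 1.960.
Power = Φ(δ − 1.960) = Φ(0.168) = 0.5667.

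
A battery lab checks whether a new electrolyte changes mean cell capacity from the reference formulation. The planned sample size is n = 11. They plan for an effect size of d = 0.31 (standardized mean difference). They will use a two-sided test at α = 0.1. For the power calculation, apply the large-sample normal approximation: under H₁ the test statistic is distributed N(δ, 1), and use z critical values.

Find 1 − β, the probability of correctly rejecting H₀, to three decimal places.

Power ≈ 0.272

Noncentrality parameter: δ = d·√n = 0.31 × √11 = 1.0282
Two-sided α = 0.1 → critical value z_{0.05} = 1.645.
Power = Φ(δ − 1.645) + Φ(−δ − 1.645) = Φ(-0.617) + Φ(-2.673) = 0.2687 + 0.0038 = 0.2725.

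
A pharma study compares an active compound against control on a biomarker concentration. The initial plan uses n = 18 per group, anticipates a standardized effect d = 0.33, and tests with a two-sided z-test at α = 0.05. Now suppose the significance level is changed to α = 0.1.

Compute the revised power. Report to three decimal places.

δ = d·√(n/2) = 0.33 × √(18/2) = 0.9900 (unchanged). New critical value: z_{0.05} = 1.645.
Revised power = Φ(δ − 1.645) + Φ(−δ − 1.645) = Φ(-0.655) + Φ(-2.635) = 0.2563 + 0.0042 = 0.2605.

Power ≈ 0.260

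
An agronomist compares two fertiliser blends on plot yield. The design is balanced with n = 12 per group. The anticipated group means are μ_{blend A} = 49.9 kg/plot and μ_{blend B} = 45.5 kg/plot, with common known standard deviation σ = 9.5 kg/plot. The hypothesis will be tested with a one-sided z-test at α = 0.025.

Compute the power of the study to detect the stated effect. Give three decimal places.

Standardized effect: d = |μ_{blend A} − μ_{blend B}| / σ = |49.9 − 45.5| / 9.5 = 0.4632
Noncentrality parameter: δ = d·√(n/2) = 0.4632 × √(12/2) = 1.1345
Critical value for a one-sided test at α = 0.025: z_α = 1.960.
Power = Φ(δ − 1.960) = Φ(-0.825) = 0.2046.

Power ≈ 0.205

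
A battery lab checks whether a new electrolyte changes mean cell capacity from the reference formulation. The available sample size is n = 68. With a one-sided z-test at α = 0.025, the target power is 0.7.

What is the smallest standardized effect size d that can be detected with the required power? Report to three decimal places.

d ≈ 0.301

Need Φ(δ − 1.960) = 0.7, so δ = 1.960 + 0.524 = 2.484.
δ = d·√n ⇒ d = δ/√n = 2.484/√68 = 0.3013.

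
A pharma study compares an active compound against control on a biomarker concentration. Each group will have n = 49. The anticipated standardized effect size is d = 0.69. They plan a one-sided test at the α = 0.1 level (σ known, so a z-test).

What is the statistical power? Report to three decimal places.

Noncentrality parameter: δ = d·√(n/2) = 0.69 × √(49/2) = 3.4153
One-sided α = 0.1 → critical value z_{0.1} = 1.282.
Power = Φ(δ − 1.282) = Φ(2.134) = 0.9836.

Power ≈ 0.984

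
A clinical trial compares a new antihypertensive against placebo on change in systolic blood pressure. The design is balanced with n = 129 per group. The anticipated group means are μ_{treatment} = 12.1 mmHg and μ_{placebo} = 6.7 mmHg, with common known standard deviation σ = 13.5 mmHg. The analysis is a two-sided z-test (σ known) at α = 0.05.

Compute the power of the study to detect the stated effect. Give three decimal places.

Standardized effect: d = |μ_{treatment} − μ_{placebo}| / σ = |12.1 − 6.7| / 13.5 = 0.4000
Noncentrality parameter: δ = d·√(n/2) = 0.4000 × √(129/2) = 3.2125
Critical value for a two-sided test at α = 0.05: z_{α/2} = 1.960.
Power = Φ(δ − 1.960) + Φ(−δ − 1.960) = Φ(1.253) + Φ(-5.172) = 0.8948 + 0.0000 = 0.8948.

Power ≈ 0.895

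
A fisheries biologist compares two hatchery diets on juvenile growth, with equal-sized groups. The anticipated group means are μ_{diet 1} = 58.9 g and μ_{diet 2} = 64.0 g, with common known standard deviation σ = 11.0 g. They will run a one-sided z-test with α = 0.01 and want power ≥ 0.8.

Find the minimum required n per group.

n = 94 per group

Standardized effect: d = |μ_{diet 1} − μ_{diet 2}| / σ = |58.9 − 64.0| / 11.0 = 0.4636
Set Φ(δ − 2.326) = 0.8; then δ − 2.326 = Φ⁻¹(0.8) = 0.842, giving δ = 3.168.
δ = d·√(n/2) ⇒ n = 2(δ/d)² = 2 × (3.168 / 0.4636)² = 93.38.
Round up to the next whole unit.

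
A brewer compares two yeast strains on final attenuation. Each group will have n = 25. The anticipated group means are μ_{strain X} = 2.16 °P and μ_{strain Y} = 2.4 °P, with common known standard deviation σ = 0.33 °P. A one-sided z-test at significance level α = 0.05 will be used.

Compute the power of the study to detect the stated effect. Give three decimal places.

Power ≈ 0.823

Standardized effect: d = |μ_{strain X} − μ_{strain Y}| / σ = |2.16 − 2.4| / 0.33 = 0.7273
Noncentrality parameter: δ = d·√(n/2) = 0.7273 × √(25/2) = 2.5713
Critical value for a one-sided test at α = 0.05: z_α = 1.645.
Power = P(Z > 1.645 − δ) = Φ(0.926) = 0.8229.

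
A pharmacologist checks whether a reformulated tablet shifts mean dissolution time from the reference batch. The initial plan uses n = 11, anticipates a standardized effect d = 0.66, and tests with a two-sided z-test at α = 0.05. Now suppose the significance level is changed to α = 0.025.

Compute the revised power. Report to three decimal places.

Power ≈ 0.479

δ = d·√n = 0.66 × √11 = 2.1890 (unchanged). New critical value: z_{0.0125} = 2.241.
Revised power = Φ(δ − 2.241) + Φ(−δ − 2.241) = Φ(-0.052) + Φ(-4.430) = 0.4791 + 0.0000 = 0.4791.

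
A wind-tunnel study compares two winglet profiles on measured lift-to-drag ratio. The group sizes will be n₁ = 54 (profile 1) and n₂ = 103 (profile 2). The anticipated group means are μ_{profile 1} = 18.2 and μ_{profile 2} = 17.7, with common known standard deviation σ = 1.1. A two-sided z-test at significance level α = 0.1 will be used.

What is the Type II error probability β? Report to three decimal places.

β ≈ 0.144

Standardized effect: d = |μ_{profile 1} − μ_{profile 2}| / σ = |18.2 − 17.7| / 1.1 = 0.4545
Noncentrality parameter: δ = d / √(1/n₁ + 1/n₂) = 0.4545 / √(1/54 + 1/103) = 2.7055
Two-sided α = 0.1 → critical value z_{0.05} = 1.645.
Power = Φ(δ − 1.645) + Φ(−δ − 1.645) = Φ(1.061) + Φ(-4.350) = 0.8556 + 0.0000 = 0.8556.
Type II error: β = 1 − power = 1 − 0.8556 = 0.1444.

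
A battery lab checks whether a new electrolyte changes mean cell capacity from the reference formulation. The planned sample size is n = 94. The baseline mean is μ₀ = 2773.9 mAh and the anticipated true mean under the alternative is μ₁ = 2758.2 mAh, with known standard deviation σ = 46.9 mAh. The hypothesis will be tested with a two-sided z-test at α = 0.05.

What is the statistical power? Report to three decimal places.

Power ≈ 0.901

Standardized effect: d = |μ₁ − μ₀| / σ = |2758.2 − 2773.9| / 46.9 = 0.3348
Noncentrality parameter: δ = d·√n = 0.3348 × √94 = 3.2456
Two-sided α = 0.05 → critical value z_{0.025} = 1.960.
Power = Φ(δ − 1.960) + Φ(−δ − 1.960) = Φ(1.286) + Φ(-5.206) = 0.9007 + 0.0000 = 0.9007.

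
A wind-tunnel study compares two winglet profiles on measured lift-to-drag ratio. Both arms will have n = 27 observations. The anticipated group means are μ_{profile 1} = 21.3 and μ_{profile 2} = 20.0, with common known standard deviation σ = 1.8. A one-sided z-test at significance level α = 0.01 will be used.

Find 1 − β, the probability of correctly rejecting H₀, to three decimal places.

Power ≈ 0.628

Standardized effect: d = |μ_{profile 1} − μ_{profile 2}| / σ = |21.3 − 20.0| / 1.8 = 0.7222
Noncentrality parameter: δ = d·√(n/2) = 0.7222 × √(27/2) = 2.6536
Critical value for a one-sided test at α = 0.01: z_α = 2.326.
Power = Φ(δ − 2.326) = Φ(0.327) = 0.6283.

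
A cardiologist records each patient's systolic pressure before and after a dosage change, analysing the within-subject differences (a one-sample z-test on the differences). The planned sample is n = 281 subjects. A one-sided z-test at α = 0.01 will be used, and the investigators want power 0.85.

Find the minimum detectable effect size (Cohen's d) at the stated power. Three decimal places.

d ≈ 0.201

Need Φ(δ − 2.326) = 0.85, so δ = 2.326 + 1.036 = 3.363.
δ = d·√n ⇒ d = δ/√n = 3.363/√281 = 0.2006.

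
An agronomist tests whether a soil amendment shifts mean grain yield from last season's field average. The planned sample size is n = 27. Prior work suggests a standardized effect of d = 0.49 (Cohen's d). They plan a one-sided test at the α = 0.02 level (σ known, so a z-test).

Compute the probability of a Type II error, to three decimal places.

β ≈ 0.311

Noncentrality parameter: δ = d·√n = 0.49 × √27 = 2.5461
One-sided α = 0.02 → critical value z_{0.02} = 2.054.
Power = Φ(δ − 2.054) = Φ(0.492) = 0.6888.
Type II error: β = 1 − power = 1 − 0.6888 = 0.3112.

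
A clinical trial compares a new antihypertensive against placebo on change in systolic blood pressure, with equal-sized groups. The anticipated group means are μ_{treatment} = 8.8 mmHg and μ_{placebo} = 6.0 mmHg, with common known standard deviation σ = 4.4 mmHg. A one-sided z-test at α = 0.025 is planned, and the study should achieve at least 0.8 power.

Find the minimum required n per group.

Standardized effect: d = |μ_{treatment} − μ_{placebo}| / σ = |8.8 − 6.0| / 4.4 = 0.6364
Set Φ(δ − 1.960) = 0.8; then δ − 1.960 = Φ⁻¹(0.8) = 0.842, giving δ = 2.802.
δ = d·√(n/2) ⇒ n = 2(δ/d)² = 2 × (2.802 / 0.6364)² = 38.76.
Round up to the next whole unit.

n = 39 per group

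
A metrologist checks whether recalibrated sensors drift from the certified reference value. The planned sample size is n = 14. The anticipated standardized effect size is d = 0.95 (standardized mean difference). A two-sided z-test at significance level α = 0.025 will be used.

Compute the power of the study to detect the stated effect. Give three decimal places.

Noncentrality parameter: δ = d·√n = 0.95 × √14 = 3.5546
Two-sided α = 0.025 → critical value z_{0.0125} = 2.241.
Power = Φ(δ − 2.241) + Φ(−δ − 2.241) = Φ(1.313) + Φ(-5.796) = 0.9054 + 0.0000 = 0.9054.

Power ≈ 0.905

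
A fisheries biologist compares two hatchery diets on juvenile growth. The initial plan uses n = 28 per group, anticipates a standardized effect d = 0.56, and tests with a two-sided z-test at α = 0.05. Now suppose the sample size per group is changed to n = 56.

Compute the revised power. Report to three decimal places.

With n = 56 per group: δ = d·√(n/2) = 0.56 × √(56/2) = 2.9632. Critical value z_{0.025} = 1.960.
Revised power = Φ(δ − 1.960) + Φ(−δ − 1.960) = Φ(1.003) + Φ(-4.923) = 0.8421 + 0.0000 = 0.8421.

Power ≈ 0.842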